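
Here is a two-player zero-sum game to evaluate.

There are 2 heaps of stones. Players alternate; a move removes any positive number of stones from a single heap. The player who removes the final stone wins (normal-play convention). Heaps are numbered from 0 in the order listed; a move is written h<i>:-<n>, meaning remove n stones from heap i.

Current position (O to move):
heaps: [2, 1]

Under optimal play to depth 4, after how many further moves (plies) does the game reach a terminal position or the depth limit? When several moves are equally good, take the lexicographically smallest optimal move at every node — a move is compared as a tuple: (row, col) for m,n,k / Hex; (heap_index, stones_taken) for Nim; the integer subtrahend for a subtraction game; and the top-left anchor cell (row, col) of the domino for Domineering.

PV length from [(2,1)]: 3 plies

ply 1, O at (2,1) | h0:-1=+1→(1,1)*; h0:-2=-1→(0,1); h1:-1=-1→(2,0)
ply 2, X at (1,1) | h0:-1=-1→(0,1)*; h1:-1=-1→(1,0)
ply 3, O at (0,1) | h1:-1=+1→(0,0)*
ply 4: (0,0) is terminal -1 (X); from (2,1) depth 4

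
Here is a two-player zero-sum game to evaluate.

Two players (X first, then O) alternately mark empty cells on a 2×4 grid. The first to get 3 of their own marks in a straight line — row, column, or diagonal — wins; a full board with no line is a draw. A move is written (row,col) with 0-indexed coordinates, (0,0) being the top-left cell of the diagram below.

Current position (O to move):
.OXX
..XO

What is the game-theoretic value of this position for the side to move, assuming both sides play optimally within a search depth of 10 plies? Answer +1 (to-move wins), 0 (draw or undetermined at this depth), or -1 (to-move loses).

value(.OXX/..XO, O) = 0

ply 1, O at .OXX/..XO | (0,0)=+0→OOXX/..XO*; (1,0)=+0→.OXX/O.XO; (1,1)=+0→.OXX/.OXO
ply 2, X at OOXX/..XO | (1,0)=+0→OOXX/X.XO*; (1,1)=+0→OOXX/.XXO
ply 3, O at OOXX/X.XO | (1,1)=+0→OOXX/XOXO*
ply 4: OOXX/XOXO is terminal +0 (X); from .OXX/..XO depth 10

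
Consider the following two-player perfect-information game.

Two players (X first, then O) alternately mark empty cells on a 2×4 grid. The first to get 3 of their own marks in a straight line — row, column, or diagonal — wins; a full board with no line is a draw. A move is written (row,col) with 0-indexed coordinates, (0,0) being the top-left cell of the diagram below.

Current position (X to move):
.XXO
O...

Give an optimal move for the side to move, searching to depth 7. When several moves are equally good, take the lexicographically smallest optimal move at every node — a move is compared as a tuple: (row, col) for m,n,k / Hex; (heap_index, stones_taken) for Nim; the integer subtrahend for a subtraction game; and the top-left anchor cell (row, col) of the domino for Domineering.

[.XXO/O...] X move#1: (0,0):+1/XXXO/O...*, (1,1):+0/.XXO/OX.., (1,2):+0/.XXO/O.X., (1,3):+0/.XXO/O..X
[XXXO/O...] end (terminal -1, O#2); searched .XXO/O... to 7

X's best at [.XXO/O...]: (0,0)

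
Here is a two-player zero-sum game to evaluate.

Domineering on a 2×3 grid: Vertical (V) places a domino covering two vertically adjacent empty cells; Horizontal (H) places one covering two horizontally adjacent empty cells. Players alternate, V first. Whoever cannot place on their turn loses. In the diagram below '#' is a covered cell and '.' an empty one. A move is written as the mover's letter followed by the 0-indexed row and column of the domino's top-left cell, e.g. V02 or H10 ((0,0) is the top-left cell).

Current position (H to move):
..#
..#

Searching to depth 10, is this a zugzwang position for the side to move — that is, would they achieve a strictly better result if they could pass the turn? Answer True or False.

zugzwang(..#/..#, H) = False

[..#/..#] H move#1: H00:+1/###/..#*, H10:+1/..#/###
[###/..#] end (terminal -1, V#2); searched ..#/..# to 10
suppose H passes — search the same position with V to move:
pass> [..#/..#] V move#1: V00:+1/#.#/#.#*, V01:+1/.##/.##
pass> [#.#/#.#] end (terminal -1, H#2); searched ..#/..# to 10
for H: play +1, pass -1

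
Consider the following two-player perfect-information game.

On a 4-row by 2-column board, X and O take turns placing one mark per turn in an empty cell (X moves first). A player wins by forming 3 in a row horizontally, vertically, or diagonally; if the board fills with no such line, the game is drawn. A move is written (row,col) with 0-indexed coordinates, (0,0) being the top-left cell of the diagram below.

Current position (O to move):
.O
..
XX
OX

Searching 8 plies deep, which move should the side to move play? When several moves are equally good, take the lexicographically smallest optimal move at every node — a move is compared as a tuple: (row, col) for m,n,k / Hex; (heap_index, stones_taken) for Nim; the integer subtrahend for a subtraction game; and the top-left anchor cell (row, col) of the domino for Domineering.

O's best at [.O/../XX/OX]: (1,1)

ply 1, O at .O/../XX/OX | (0,0)=-1→OO/../XX/OX; (1,0)=-1→.O/O./XX/OX; (1,1)=+0→.O/.O/XX/OX*
ply 2, X at .O/.O/XX/OX | (0,0)=+0→XO/.O/XX/OX*; (1,0)=+0→.O/XO/XX/OX
ply 3, O at XO/.O/XX/OX | (1,0)=+0→XO/OO/XX/OX*
ply 4: XO/OO/XX/OX is terminal +0 (X); from .O/../XX/OX depth 8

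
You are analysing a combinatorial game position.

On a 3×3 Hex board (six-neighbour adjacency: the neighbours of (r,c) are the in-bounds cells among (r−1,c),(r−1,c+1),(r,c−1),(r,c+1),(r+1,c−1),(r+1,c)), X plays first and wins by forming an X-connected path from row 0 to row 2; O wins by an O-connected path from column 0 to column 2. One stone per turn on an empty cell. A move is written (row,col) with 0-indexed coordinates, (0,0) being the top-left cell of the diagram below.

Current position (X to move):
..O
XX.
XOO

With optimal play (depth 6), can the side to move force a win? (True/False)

X winning at [..O/XX./XOO]: True

ply 1, X at ..O/XX./XOO | (0,0)=+1→X.O/XX./XOO*; (0,1)=+1→.XO/XX./XOO; (1,2)=+1→..O/XXX/XOO
ply 2: X.O/XX./XOO is terminal -1 (O); from ..O/XX./XOO depth 6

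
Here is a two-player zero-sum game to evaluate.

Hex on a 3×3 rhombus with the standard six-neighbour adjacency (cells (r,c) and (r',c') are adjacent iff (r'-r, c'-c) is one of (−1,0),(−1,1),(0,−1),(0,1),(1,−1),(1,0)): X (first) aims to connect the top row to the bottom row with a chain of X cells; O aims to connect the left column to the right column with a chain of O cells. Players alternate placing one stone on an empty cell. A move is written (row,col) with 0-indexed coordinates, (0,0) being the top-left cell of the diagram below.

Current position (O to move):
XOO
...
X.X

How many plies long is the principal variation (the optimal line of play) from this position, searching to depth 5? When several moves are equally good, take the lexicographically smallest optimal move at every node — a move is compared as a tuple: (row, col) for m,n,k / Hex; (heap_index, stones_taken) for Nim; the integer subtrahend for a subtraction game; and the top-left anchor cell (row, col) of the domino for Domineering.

PV length from [XOO/.../X.X]: 1 ply

[XOO/.../X.X] O move#1: (1,0):+1/XOO/O../X.X*, (1,1):-1/XOO/.O./X.X, (1,2):-1/XOO/..O/X.X, (2,1):-1/XOO/.../XOX
[XOO/O../X.X] end (terminal -1, X#2); searched XOO/.../X.X to 5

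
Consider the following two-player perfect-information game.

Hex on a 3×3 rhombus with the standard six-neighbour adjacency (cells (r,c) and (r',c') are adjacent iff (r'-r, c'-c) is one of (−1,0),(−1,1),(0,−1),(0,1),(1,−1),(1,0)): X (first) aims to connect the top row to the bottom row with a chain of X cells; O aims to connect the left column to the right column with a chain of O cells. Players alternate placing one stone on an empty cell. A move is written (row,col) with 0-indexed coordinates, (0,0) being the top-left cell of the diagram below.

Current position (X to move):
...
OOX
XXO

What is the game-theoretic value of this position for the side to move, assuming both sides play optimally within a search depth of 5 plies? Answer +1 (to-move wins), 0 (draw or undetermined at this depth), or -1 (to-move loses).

value(.../OOX/XXO, X) = +1

[.../OOX/XXO] X move#1: (0,0):-1/X../OOX/XXO, (0,1):-1/.X./OOX/XXO, (0,2):+1/..X/OOX/XXO*
[..X/OOX/XXO] end (terminal -1, O#2); searched .../OOX/XXO to 5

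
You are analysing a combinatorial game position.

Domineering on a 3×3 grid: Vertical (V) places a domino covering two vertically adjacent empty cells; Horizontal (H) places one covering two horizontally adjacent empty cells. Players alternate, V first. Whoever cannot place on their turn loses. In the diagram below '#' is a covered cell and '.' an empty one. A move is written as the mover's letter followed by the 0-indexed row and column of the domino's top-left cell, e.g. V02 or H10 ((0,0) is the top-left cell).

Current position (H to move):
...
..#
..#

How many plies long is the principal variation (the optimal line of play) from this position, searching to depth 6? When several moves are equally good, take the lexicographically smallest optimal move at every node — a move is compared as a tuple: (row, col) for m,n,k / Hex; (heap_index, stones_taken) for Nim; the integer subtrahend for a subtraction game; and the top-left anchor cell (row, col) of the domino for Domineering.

PV length from [.../..#/..#]: 1 ply

p1 H@[.../..#/..#]: H00[##./..#/..#]-1 H01[.##/..#/..#]-1 H10[.../###/..#]+1* H20[.../..#/###]-1
p2 V@[.../###/..#] terminal -1; root [.../..#/..#] d6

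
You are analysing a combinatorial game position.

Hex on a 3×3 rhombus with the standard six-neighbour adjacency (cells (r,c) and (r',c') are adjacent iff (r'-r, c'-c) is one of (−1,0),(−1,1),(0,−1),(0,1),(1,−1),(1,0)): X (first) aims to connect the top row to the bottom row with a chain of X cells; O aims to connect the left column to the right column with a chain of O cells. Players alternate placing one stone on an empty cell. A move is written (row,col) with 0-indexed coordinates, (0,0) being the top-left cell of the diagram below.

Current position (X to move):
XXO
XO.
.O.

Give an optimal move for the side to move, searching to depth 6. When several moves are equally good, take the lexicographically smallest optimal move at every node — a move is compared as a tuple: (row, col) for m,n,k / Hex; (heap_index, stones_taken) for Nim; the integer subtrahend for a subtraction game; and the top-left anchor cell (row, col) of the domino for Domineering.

X's best at [XXO/XO./.O.]: (2,0)

ply 1, X at XXO/XO./.O. | (1,2)=-1→XXO/XOX/.O.; (2,0)=+1→XXO/XO./XO.*; (2,2)=-1→XXO/XO./.OX
ply 2: XXO/XO./XO. is terminal -1 (O); from XXO/XO./.O. depth 6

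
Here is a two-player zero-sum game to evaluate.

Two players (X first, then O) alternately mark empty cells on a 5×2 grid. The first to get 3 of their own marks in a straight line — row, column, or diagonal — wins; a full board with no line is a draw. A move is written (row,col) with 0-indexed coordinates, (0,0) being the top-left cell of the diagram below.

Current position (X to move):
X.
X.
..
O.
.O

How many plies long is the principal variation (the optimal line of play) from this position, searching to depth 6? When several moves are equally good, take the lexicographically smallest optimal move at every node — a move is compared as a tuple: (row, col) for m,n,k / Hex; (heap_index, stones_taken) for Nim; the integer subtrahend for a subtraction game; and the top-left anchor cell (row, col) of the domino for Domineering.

PV length from [X./X./../O./.O]: 1 ply

[X./X./../O./.O] X move#1: (0,1):+0/XX/X./../O./.O, (1,1):+0/X./XX/../O./.O, (2,0):+1/X./X./X./O./.O*, (2,1):+0/X./X./.X/O./.O, (3,1):+0/X./X./../OX/.O, (4,0):+0/X./X./../O./XO
[X./X./X./O./.O] end (terminal -1, O#2); searched X./X./../O./.O to 6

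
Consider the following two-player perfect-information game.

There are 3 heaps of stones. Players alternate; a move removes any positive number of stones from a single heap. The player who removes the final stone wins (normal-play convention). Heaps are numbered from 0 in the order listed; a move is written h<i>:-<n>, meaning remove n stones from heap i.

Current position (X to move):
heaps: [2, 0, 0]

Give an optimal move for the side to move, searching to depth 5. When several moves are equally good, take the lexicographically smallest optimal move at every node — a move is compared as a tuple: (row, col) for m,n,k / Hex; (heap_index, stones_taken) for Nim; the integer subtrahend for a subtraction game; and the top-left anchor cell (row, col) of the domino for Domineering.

X's best at [(2,0,0)]: h0:-2

ply 1, X at (2,0,0) | h0:-1=-1→(1,0,0); h0:-2=+1→(0,0,0)*
ply 2: (0,0,0) is terminal -1 (O); from (2,0,0) depth 5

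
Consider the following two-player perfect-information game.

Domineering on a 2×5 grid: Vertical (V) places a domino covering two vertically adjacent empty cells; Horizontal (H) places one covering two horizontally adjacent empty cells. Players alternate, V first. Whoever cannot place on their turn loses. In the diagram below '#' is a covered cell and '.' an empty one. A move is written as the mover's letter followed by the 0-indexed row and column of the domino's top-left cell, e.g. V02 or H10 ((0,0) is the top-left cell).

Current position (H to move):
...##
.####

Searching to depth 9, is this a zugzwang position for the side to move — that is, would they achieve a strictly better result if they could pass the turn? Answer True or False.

[...##/.####] H move#1: H00:+1/##.##/.####*, H01:-1/.####/.####
[##.##/.####] end (terminal -1, V#2); searched ...##/.#### to 9
pass branch (V moves first from the same position):
  | [...##/.####] V move#1: V00:-1/#..##/#####*
  | [#..##/#####] H move#2: H01:+1/#####/#####*
  | [#####/#####] end (terminal -1, V#3); searched ...##/.#### to 9
H moving scores +1; H passing scores +1

zugzwang(...##/.####, H) = False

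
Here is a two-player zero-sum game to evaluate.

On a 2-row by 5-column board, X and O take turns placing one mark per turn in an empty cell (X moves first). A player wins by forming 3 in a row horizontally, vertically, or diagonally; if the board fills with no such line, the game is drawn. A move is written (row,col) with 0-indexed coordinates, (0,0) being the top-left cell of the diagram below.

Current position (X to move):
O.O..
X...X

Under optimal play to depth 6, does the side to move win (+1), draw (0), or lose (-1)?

value(O.O../X...X, X) = 0

[O.O../X...X] X move#1: (0,1):+0/OXO../X...X*, (0,3):-1/O.OX./X...X, (0,4):-1/O.O.X/X...X, (1,1):-1/O.O../XX..X, (1,2):-1/O.O../X.X.X, (1,3):-1/O.O../X..XX
[OXO../X...X] O move#2: (0,3):+0/OXOO./X...X*, (0,4):+0/OXO.O/X...X, (1,1):+0/OXO../XO..X, (1,2):+0/OXO../X.O.X, (1,3):+0/OXO../X..OX
[OXOO./X...X] X move#3: (0,4):+0/OXOOX/X...X*, (1,1):-1/OXOO./XX..X, (1,2):-1/OXOO./X.X.X, (1,3):-1/OXOO./X..XX
[OXOOX/X...X] O move#4: (1,1):+0/OXOOX/XO..X*, (1,2):+0/OXOOX/X.O.X, (1,3):+0/OXOOX/X..OX
[OXOOX/XO..X] X move#5: (1,2):+0/OXOOX/XOX.X*, (1,3):+0/OXOOX/XO.XX
[OXOOX/XOX.X] O move#6: (1,3):+0/OXOOX/XOXOX*
[OXOOX/XOXOX] end (terminal +0, X#7); searched O.O../X...X to 6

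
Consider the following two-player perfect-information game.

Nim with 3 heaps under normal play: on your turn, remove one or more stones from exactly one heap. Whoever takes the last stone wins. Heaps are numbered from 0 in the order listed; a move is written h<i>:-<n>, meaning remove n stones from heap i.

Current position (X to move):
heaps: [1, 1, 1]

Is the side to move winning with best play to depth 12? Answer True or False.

ply 1, X at (1,1,1) | h0:-1=+1→(0,1,1)*; h1:-1=+1→(1,0,1); h2:-1=+1→(1,1,0)
ply 2, O at (0,1,1) | h1:-1=-1→(0,0,1)*; h2:-1=-1→(0,1,0)
ply 3, X at (0,0,1) | h2:-1=+1→(0,0,0)*
ply 4: (0,0,0) is terminal -1 (O); from (1,1,1) depth 12

X winning at [(1,1,1)]: True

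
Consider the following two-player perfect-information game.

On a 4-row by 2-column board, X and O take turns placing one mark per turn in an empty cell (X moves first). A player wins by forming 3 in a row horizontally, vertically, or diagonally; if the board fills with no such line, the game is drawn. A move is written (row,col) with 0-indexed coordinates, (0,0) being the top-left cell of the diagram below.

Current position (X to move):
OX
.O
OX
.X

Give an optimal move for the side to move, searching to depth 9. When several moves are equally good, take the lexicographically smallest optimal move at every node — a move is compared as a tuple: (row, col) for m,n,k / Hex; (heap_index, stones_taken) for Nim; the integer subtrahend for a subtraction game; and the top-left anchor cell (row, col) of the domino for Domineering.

[OX/.O/OX/.X] X move#1: (1,0):+0/OX/XO/OX/.X*, (3,0):-1/OX/.O/OX/XX
[OX/XO/OX/.X] O move#2: (3,0):+0/OX/XO/OX/OX*
[OX/XO/OX/OX] end (terminal +0, X#3); searched OX/.O/OX/.X to 9

X's best at [OX/.O/OX/.X]: (1,0)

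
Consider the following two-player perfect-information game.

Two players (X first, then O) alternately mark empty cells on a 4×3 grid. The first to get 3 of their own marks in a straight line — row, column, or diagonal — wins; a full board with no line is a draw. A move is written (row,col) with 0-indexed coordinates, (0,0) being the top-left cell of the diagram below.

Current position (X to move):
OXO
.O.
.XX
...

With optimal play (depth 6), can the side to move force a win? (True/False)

[OXO/.O./.XX/...] X move#1: (1,0):-1/OXO/XO./.XX/..., (1,2):-1/OXO/.OX/.XX/..., (2,0):+1/OXO/.O./XXX/...*, (3,0):-1/OXO/.O./.XX/X.., (3,1):-1/OXO/.O./.XX/.X., (3,2):-1/OXO/.O./.XX/..X
[OXO/.O./XXX/...] end (terminal -1, O#2); searched OXO/.O./.XX/... to 6

X winning at [OXO/.O./.XX/...]: True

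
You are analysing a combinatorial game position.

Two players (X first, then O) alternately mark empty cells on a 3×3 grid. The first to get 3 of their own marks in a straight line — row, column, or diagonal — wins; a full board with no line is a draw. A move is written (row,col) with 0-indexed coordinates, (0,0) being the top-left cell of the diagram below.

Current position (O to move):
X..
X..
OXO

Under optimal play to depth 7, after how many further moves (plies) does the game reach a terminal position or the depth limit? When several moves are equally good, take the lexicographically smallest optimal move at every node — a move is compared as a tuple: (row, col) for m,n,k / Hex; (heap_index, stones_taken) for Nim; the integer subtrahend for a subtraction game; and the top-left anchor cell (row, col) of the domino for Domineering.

[X../X../OXO] O move#1: (0,1):+0/XO./X../OXO, (0,2):+1/X.O/X../OXO*, (1,1):+0/X../XO./OXO, (1,2):+0/X../X.O/OXO
[X.O/X../OXO] X move#2: (0,1):-1/XXO/X../OXO*, (1,1):-1/X.O/XX./OXO, (1,2):-1/X.O/X.X/OXO
[XXO/X../OXO] O move#3: (1,1):+1/XXO/XO./OXO*, (1,2):+1/XXO/X.O/OXO
[XXO/XO./OXO] end (terminal -1, X#4); searched X../X../OXO to 7

PV length from [X../X../OXO]: 3 plies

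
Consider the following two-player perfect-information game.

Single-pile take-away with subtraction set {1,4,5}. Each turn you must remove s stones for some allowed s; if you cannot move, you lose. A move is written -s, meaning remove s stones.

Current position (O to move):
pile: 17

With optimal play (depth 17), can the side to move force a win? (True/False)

ply 1, O at 17 | -1=+1→16*; -4=-1→13; -5=-1→12
ply 2, X at 16 | -1=-1→15*; -4=-1→12; -5=-1→11
ply 3, O at 15 | -1=-1→14; -4=-1→11; -5=+1→10*
ply 4, X at 10 | -1=-1→9*; -4=-1→6; -5=-1→5
ply 5, O at 9 | -1=+1→8*; -4=-1→5; -5=-1→4
ply 6, X at 8 | -1=-1→7*; -4=-1→4; -5=-1→3
ply 7, O at 7 | -1=-1→6; -4=-1→3; -5=+1→2*
ply 8, X at 2 | -1=-1→1*
ply 9, O at 1 | -1=+1→0*
ply 10: 0 is terminal -1 (X); from 17 depth 17

O winning at [17]: True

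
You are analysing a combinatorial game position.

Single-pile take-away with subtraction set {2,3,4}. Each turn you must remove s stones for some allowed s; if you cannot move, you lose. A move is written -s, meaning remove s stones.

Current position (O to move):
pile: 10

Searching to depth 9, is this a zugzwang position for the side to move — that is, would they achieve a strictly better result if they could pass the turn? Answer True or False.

p1 O@[10]: -2[8]-1 -3[7]+1* -4[6]+1
p2 X@[7]: -2[5]-1* -3[4]-1 -4[3]-1
p3 O@[5]: -2[3]-1 -3[2]-1 -4[1]+1*
p4 X@[1] terminal -1; root [10] d9
if O skipped the turn, X would face:
~ p1 X@[10]: -2[8]-1 -3[7]+1* -4[6]+1
~ p2 O@[7]: -2[5]-1* -3[4]-1 -4[3]-1
~ p3 X@[5]: -2[3]-1 -3[2]-1 -4[1]+1*
~ p4 O@[1] terminal -1; root [10] d9
compare (O): move=+1 vs pass=-1

zugzwang(10, O) = False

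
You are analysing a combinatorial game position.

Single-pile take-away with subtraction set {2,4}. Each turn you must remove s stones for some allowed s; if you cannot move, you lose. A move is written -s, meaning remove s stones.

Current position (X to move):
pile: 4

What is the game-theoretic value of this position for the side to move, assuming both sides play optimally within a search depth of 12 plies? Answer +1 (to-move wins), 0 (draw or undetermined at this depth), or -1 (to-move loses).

value(4, X) = +1

[4] X move#1: -2:-1/2, -4:+1/0*
[0] end (terminal -1, O#2); searched 4 to 12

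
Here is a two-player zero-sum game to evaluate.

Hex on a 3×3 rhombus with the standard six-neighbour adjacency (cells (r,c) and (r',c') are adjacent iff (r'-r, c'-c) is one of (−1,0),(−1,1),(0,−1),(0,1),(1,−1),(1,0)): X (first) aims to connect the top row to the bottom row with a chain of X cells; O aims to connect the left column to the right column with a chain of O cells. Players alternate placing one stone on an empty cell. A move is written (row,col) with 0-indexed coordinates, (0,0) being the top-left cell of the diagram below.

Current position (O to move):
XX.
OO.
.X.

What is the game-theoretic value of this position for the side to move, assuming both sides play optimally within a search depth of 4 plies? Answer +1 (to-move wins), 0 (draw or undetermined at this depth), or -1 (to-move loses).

value(XX./OO./.X., O) = +1

[XX./OO./.X.] O move#1: (0,2):+1/XXO/OO./.X.*, (1,2):+1/XX./OOO/.X., (2,0):+1/XX./OO./OX., (2,2):+1/XX./OO./.XO
[XXO/OO./.X.] end (terminal -1, X#2); searched XX./OO./.X. to 4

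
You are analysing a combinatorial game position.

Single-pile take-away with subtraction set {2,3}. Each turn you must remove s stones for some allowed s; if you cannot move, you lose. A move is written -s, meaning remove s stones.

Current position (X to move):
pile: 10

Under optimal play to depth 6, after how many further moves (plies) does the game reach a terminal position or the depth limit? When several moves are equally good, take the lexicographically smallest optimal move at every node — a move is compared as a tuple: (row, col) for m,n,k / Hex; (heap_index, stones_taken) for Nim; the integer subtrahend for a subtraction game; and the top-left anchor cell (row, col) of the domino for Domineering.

PV length from [10]: 4 plies

p1 X@[10]: -2[8]-1* -3[7]-1
p2 O@[8]: -2[6]+1* -3[5]+1
p3 X@[6]: -2[4]-1* -3[3]-1
p4 O@[4]: -2[2]-1 -3[1]+1*
p5 X@[1] terminal -1; root [10] d6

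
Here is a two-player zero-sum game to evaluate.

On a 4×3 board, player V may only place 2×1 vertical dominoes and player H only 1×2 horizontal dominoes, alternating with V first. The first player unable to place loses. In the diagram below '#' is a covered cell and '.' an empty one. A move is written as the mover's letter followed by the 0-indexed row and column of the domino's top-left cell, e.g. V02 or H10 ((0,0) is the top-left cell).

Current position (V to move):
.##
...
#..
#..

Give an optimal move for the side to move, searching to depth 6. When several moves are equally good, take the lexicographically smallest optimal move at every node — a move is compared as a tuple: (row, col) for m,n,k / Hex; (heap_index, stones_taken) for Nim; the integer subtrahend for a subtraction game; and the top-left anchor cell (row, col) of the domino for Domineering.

ply 1, V at .##/.../#../#.. | V00=-1→###/#../#../#..; V11=+1→.##/.#./##./#..*; V12=+1→.##/..#/#.#/#..; V21=+1→.##/.../##./##.; V22=+1→.##/.../#.#/#.#
ply 2, H at .##/.#./##./#.. | H31=-1→.##/.#./##./###*
ply 3, V at .##/.#./##./### | V00=+1→###/##./##./###*; V12=+1→.##/.##/###/###
ply 4: ###/##./##./### is terminal -1 (H); from .##/.../#../#.. depth 6

V's best at [.##/.../#../#..]: V11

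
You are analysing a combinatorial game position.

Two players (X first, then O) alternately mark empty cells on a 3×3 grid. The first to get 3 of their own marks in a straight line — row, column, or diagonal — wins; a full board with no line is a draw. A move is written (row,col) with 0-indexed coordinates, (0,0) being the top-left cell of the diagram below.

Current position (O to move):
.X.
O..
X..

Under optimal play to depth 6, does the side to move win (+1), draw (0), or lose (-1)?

p1 O@[.X./O../X..]: (0,0)[OX./O../X..]-1 (0,2)[.XO/O../X..]-1 (1,1)[.X./OO./X..]+0* (1,2)[.X./O.O/X..]-1 (2,1)[.X./O../XO.]-1 (2,2)[.X./O../X.O]-1
p2 X@[.X./OO./X..]: (0,0)[XX./OO./X..]-1 (0,2)[.XX/OO./X..]-1 (1,2)[.X./OOX/X..]+0* (2,1)[.X./OO./XX.]-1 (2,2)[.X./OO./X.X]-1
p3 O@[.X./OOX/X..]: (0,0)[OX./OOX/X..]-1 (0,2)[.XO/OOX/X..]+0* (2,1)[.X./OOX/XO.]-1 (2,2)[.X./OOX/X.O]+0
p4 X@[.XO/OOX/X..]: (0,0)[XXO/OOX/X..]+0* (2,1)[.XO/OOX/XX.]+0 (2,2)[.XO/OOX/X.X]+0
p5 O@[XXO/OOX/X..]: (2,1)[XXO/OOX/XO.]+0* (2,2)[XXO/OOX/X.O]+0
p6 X@[XXO/OOX/XO.]: (2,2)[XXO/OOX/XOX]+0*
p7 O@[XXO/OOX/XOX] terminal +0; root [.X./O../X..] d6

value(.X./O../X.., O) = 0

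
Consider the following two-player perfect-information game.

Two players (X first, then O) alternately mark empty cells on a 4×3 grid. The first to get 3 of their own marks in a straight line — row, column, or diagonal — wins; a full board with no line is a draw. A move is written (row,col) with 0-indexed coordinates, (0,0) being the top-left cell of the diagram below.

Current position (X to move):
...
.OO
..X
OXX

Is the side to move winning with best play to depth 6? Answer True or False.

ply 1, X at .../.OO/..X/OXX | (0,0)=-1→X../.OO/..X/OXX*; (0,1)=-1→.X./.OO/..X/OXX; (0,2)=-1→..X/.OO/..X/OXX; (1,0)=-1→.../XOO/..X/OXX; (2,0)=-1→.../.OO/X.X/OXX; (2,1)=-1→.../.OO/.XX/OXX
ply 2, O at X../.OO/..X/OXX | (0,1)=+1→XO./.OO/..X/OXX*; (0,2)=+1→X.O/.OO/..X/OXX; (1,0)=+1→X../OOO/..X/OXX; (2,0)=+1→X../.OO/O.X/OXX; (2,1)=+1→X../.OO/.OX/OXX
ply 3, X at XO./.OO/..X/OXX | (0,2)=-1→XOX/.OO/..X/OXX*; (1,0)=-1→XO./XOO/..X/OXX; (2,0)=-1→XO./.OO/X.X/OXX; (2,1)=-1→XO./.OO/.XX/OXX
ply 4, O at XOX/.OO/..X/OXX | (1,0)=+1→XOX/OOO/..X/OXX*; (2,0)=+1→XOX/.OO/O.X/OXX; (2,1)=+1→XOX/.OO/.OX/OXX
ply 5: XOX/OOO/..X/OXX is terminal -1 (X); from .../.OO/..X/OXX depth 6

X winning at [.../.OO/..X/OXX]: False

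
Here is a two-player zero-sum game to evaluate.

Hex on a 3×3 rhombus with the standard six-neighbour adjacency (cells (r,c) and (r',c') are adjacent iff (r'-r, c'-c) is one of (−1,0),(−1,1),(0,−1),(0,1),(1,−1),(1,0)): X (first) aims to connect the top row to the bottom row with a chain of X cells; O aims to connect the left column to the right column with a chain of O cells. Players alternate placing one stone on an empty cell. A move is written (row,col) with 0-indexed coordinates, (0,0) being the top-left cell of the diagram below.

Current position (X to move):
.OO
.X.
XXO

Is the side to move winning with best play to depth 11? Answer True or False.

[.OO/.X./XXO] X move#1: (0,0):-1/XOO/.X./XXO*, (1,0):-1/.OO/XX./XXO, (1,2):-1/.OO/.XX/XXO
[XOO/.X./XXO] O move#2: (1,0):+1/XOO/OX./XXO*, (1,2):-1/XOO/.XO/XXO
[XOO/OX./XXO] end (terminal -1, X#3); searched .OO/.X./XXO to 11

X winning at [.OO/.X./XXO]: False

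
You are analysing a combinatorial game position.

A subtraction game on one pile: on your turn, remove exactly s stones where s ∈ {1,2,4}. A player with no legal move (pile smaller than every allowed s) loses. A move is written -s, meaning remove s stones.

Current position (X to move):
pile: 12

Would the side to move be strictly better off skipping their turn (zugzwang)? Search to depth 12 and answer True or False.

[12] X move#1: -1:-1/11*, -2:-1/10, -4:-1/8
[11] O move#2: -1:-1/10, -2:+1/9*, -4:-1/7
[9] X move#3: -1:-1/8*, -2:-1/7, -4:-1/5
[8] O move#4: -1:-1/7, -2:+1/6*, -4:-1/4
[6] X move#5: -1:-1/5*, -2:-1/4, -4:-1/2
[5] O move#6: -1:-1/4, -2:+1/3*, -4:-1/1
[3] X move#7: -1:-1/2*, -2:-1/1
[2] O move#8: -1:-1/1, -2:+1/0*
[0] end (terminal -1, X#9); searched 12 to 12
suppose X passes — search the same position with O to move:
pass> [12] O move#1: -1:-1/11*, -2:-1/10, -4:-1/8
pass> [11] X move#2: -1:-1/10, -2:+1/9*, -4:-1/7
pass> [9] O move#3: -1:-1/8*, -2:-1/7, -4:-1/5
pass> [8] X move#4: -1:-1/7, -2:+1/6*, -4:-1/4
pass> [6] O move#5: -1:-1/5*, -2:-1/4, -4:-1/2
pass> [5] X move#6: -1:-1/4, -2:+1/3*, -4:-1/1
pass> [3] O move#7: -1:-1/2*, -2:-1/1
pass> [2] X move#8: -1:-1/1, -2:+1/0*
pass> [0] end (terminal -1, O#9); searched 12 to 12
for X: play -1, pass +1

zugzwang(12, X) = True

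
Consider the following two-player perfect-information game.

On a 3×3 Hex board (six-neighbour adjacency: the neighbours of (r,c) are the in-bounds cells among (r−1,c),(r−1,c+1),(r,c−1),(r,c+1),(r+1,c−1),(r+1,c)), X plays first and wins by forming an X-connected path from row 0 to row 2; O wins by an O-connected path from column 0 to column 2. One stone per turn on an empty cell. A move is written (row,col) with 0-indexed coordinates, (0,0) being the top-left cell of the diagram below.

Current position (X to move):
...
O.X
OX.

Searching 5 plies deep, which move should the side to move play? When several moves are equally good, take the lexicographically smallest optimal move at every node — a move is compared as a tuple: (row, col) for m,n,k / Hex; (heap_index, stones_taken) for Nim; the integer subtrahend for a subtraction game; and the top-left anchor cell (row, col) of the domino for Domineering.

X's best at [.../O.X/OX.]: (0,1)

ply 1, X at .../O.X/OX. | (0,0)=-1→X../O.X/OX.; (0,1)=+1→.X./O.X/OX.*; (0,2)=+1→..X/O.X/OX.; (1,1)=+1→.../OXX/OX.; (2,2)=-1→.../O.X/OXX
ply 2, O at .X./O.X/OX. | (0,0)=-1→OX./O.X/OX.*; (0,2)=-1→.XO/O.X/OX.; (1,1)=-1→.X./OOX/OX.; (2,2)=-1→.X./O.X/OXO
ply 3, X at OX./O.X/OX. | (0,2)=+1→OXX/O.X/OX.*; (1,1)=+1→OX./OXX/OX.; (2,2)=+1→OX./O.X/OXX
ply 4: OXX/O.X/OX. is terminal -1 (O); from .../O.X/OX. depth 5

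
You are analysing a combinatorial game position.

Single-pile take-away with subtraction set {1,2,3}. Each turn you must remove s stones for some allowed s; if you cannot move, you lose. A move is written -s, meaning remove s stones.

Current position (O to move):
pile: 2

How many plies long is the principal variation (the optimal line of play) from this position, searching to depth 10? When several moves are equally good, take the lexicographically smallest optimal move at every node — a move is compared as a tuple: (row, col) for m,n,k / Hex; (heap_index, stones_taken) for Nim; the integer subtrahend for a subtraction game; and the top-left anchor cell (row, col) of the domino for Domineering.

p1 O@[2]: -1[1]-1 -2[0]+1*
p2 X@[0] terminal -1; root [2] d10

PV length from [2]: 1 ply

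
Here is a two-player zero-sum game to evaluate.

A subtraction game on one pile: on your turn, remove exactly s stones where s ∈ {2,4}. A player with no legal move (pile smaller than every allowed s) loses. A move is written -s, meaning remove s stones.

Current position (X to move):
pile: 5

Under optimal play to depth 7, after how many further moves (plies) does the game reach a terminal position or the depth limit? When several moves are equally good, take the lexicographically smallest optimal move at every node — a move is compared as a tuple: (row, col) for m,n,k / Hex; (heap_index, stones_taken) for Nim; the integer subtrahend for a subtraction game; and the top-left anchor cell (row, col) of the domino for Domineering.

PV length from [5]: 1 ply

[5] X move#1: -2:-1/3, -4:+1/1*
[1] end (terminal -1, O#2); searched 5 to 7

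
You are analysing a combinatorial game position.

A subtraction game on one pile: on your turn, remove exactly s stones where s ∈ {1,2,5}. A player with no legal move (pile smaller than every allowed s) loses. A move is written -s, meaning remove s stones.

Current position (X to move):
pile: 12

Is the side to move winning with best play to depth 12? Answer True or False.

X winning at [12]: False

[12] X move#1: -1:-1/11*, -2:-1/10, -5:-1/7
[11] O move#2: -1:-1/10, -2:+1/9*, -5:+1/6
[9] X move#3: -1:-1/8*, -2:-1/7, -5:-1/4
[8] O move#4: -1:-1/7, -2:+1/6*, -5:+1/3
[6] X move#5: -1:-1/5*, -2:-1/4, -5:-1/1
[5] O move#6: -1:-1/4, -2:+1/3*, -5:+1/0
[3] X move#7: -1:-1/2*, -2:-1/1
[2] O move#8: -1:-1/1, -2:+1/0*
[0] end (terminal -1, X#9); searched 12 to 12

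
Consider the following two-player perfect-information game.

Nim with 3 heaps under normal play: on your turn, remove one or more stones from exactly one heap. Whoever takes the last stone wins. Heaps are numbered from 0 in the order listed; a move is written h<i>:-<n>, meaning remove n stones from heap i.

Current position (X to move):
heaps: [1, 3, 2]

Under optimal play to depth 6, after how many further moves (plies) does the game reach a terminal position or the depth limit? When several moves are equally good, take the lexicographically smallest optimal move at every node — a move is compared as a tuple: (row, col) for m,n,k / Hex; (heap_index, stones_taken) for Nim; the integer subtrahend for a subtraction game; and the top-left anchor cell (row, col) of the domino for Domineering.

PV length from [(1,3,2)]: 6 plies

[(1,3,2)] X move#1: h0:-1:-1/(0,3,2)*, h1:-1:-1/(1,2,2), h1:-2:-1/(1,1,2), h1:-3:-1/(1,0,2), h2:-1:-1/(1,3,1), h2:-2:-1/(1,3,0)
[(0,3,2)] O move#2: h1:-1:+1/(0,2,2)*, h1:-2:-1/(0,1,2), h1:-3:-1/(0,0,2), h2:-1:-1/(0,3,1), h2:-2:-1/(0,3,0)
[(0,2,2)] X move#3: h1:-1:-1/(0,1,2)*, h1:-2:-1/(0,0,2), h2:-1:-1/(0,2,1), h2:-2:-1/(0,2,0)
[(0,1,2)] O move#4: h1:-1:-1/(0,0,2), h2:-1:+1/(0,1,1)*, h2:-2:-1/(0,1,0)
[(0,1,1)] X move#5: h1:-1:-1/(0,0,1)*, h2:-1:-1/(0,1,0)
[(0,0,1)] O move#6: h2:-1:+1/(0,0,0)*
[(0,0,0)] end (terminal -1, X#7); searched (1,3,2) to 6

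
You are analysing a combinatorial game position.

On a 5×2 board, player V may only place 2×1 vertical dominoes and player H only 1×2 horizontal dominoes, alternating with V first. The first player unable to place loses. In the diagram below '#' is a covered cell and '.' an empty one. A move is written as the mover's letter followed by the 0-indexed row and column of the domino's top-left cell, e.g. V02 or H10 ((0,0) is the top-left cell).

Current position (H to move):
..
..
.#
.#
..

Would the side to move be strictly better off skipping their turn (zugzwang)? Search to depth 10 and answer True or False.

zugzwang(../../.#/.#/.., H) = False

p1 H@[../../.#/.#/..]: H00[##/../.#/.#/..]+1* H10[../##/.#/.#/..]+1 H40[../../.#/.#/##]-1
p2 V@[##/../.#/.#/..]: V10[##/#./##/.#/..]-1* V20[##/../##/##/..]-1 V30[##/../.#/##/#.]-1
p3 H@[##/#./##/.#/..]: H40[##/#./##/.#/##]+1*
p4 V@[##/#./##/.#/##] terminal -1; root [../../.#/.#/..] d10
pass branch (V moves first from the same position):
  | p1 V@[../../.#/.#/..]: V00[#./#./.#/.#/..]+1* V01[.#/.#/.#/.#/..]+1 V10[../#./##/.#/..]+1 V20[../../##/##/..]-1 V30[../../.#/##/#.]-1
  | p2 H@[#./#./.#/.#/..]: H40[#./#./.#/.#/##]-1*
  | p3 V@[#./#./.#/.#/##]: V01[##/##/.#/.#/##]+1* V20[#./#./##/##/##]+1
  | p4 H@[##/##/.#/.#/##] terminal -1; root [../../.#/.#/..] d10
H moving scores +1; H passing scores -1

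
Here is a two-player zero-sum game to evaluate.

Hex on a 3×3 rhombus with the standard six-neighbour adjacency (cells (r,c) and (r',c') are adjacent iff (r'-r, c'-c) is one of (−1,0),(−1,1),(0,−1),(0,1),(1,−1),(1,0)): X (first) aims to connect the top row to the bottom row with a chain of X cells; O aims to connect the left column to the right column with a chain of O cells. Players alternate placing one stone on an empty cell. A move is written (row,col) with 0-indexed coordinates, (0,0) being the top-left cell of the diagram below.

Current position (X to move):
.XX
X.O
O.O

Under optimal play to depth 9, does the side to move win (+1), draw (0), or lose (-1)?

value(.XX/X.O/O.O, X) = -1

[.XX/X.O/O.O] X move#1: (0,0):-1/XXX/X.O/O.O*, (1,1):-1/.XX/XXO/O.O, (2,1):-1/.XX/X.O/OXO
[XXX/X.O/O.O] O move#2: (1,1):+1/XXX/XOO/O.O*, (2,1):+1/XXX/X.O/OOO
[XXX/XOO/O.O] end (terminal -1, X#3); searched .XX/X.O/O.O to 9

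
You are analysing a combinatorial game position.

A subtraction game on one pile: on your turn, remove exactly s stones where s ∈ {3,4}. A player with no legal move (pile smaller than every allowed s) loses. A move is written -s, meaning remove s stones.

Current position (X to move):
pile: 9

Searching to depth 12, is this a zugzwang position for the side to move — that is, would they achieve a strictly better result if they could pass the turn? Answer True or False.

zugzwang(9, X) = True

[9] X move#1: -3:-1/6*, -4:-1/5
[6] O move#2: -3:-1/3, -4:+1/2*
[2] end (terminal -1, X#3); searched 9 to 12
if X skipped the turn, O would face:
~ [9] O move#1: -3:-1/6*, -4:-1/5
~ [6] X move#2: -3:-1/3, -4:+1/2*
~ [2] end (terminal -1, O#3); searched 9 to 12
compare (X): move=-1 vs pass=+1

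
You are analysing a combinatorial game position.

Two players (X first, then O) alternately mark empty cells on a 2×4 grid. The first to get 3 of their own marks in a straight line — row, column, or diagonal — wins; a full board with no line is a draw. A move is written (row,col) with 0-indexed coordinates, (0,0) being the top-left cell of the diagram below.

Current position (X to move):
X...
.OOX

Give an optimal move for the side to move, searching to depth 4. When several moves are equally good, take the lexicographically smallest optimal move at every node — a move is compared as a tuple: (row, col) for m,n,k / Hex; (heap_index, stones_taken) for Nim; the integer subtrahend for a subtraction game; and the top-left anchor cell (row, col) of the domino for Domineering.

X's best at [X.../.OOX]: (1,0)

p1 X@[X.../.OOX]: (0,1)[XX../.OOX]-1 (0,2)[X.X./.OOX]-1 (0,3)[X..X/.OOX]-1 (1,0)[X.../XOOX]+0*
p2 O@[X.../XOOX]: (0,1)[XO../XOOX]+0* (0,2)[X.O./XOOX]+0 (0,3)[X..O/XOOX]+0
p3 X@[XO../XOOX]: (0,2)[XOX./XOOX]+0* (0,3)[XO.X/XOOX]+0
p4 O@[XOX./XOOX]: (0,3)[XOXO/XOOX]+0*
p5 X@[XOXO/XOOX] terminal +0; root [X.../.OOX] d4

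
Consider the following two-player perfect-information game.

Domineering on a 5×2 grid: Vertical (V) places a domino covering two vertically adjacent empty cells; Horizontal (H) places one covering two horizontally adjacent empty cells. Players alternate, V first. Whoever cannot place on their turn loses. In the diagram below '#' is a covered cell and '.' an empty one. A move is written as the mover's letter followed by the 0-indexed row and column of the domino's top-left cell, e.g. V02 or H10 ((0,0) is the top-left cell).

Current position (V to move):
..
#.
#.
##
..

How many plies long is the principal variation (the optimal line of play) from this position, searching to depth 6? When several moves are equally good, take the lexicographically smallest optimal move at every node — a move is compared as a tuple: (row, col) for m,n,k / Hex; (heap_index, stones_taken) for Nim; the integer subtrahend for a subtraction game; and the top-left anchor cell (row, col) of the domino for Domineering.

[../#./#./##/..] V move#1: V01:-1/.#/##/#./##/..*, V11:-1/../##/##/##/..
[.#/##/#./##/..] H move#2: H40:+1/.#/##/#./##/##*
[.#/##/#./##/##] end (terminal -1, V#3); searched ../#./#./##/.. to 6

PV length from [../#./#./##/..]: 2 plies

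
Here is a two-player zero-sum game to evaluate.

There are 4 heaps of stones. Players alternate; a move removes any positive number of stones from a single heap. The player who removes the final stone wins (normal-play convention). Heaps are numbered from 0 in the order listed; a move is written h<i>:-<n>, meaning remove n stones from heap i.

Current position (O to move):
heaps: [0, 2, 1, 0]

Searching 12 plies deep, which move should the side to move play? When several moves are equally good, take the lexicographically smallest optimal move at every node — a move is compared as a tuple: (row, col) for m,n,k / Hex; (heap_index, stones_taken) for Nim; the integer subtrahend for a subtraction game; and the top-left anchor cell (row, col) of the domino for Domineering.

ply 1, O at (0,2,1,0) | h1:-1=+1→(0,1,1,0)*; h1:-2=-1→(0,0,1,0); h2:-1=-1→(0,2,0,0)
ply 2, X at (0,1,1,0) | h1:-1=-1→(0,0,1,0)*; h2:-1=-1→(0,1,0,0)
ply 3, O at (0,0,1,0) | h2:-1=+1→(0,0,0,0)*
ply 4: (0,0,0,0) is terminal -1 (X); from (0,2,1,0) depth 12

O's best at [(0,2,1,0)]: h1:-1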